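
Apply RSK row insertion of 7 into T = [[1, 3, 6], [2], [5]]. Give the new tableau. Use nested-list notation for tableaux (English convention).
[[1, 3, 6, 7], [2], [5]]

7 is larger than every entry of row 1, so it is appended to row 1. The new tableau is [[1, 3, 6, 7], [2], [5]].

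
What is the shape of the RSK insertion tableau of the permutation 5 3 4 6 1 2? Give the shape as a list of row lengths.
[3, 2, 1]

Row-insert each entry into an empty tableau.

After inserting 5: P = [[5]].
After inserting 3: P = [[3], [5]].
After inserting 4: P = [[3, 4], [5]].
After inserting 6: P = [[3, 4, 6], [5]].
After inserting 1: P = [[1, 4, 6], [3], [5]].
After inserting 2: P = [[1, 2, 6], [3, 4], [5]].

The final insertion tableau P = [[1, 2, 6], [3, 4], [5]] has shape [3, 2, 1].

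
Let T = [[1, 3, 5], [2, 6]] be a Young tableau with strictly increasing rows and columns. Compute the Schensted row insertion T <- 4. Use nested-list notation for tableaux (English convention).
[[1, 3, 4], [2, 5], [6]]

In row 1, 4 replaces 5 (the leftmost entry greater than 4); 5 is bumped to row 2. In row 2, 5 replaces 6 (the leftmost entry greater than 5); 6 is bumped to row 3. 6 starts a new row 3. The new tableau is [[1, 3, 4], [2, 5], [6]].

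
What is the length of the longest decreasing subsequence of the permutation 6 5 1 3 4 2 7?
4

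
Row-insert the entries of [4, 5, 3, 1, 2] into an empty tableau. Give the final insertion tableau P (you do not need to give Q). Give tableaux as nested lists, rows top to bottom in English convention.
After inserting 4: P = [[4]].
After inserting 5: P = [[4, 5]].
After inserting 3: P = [[3, 5], [4]].
After inserting 1: P = [[1, 5], [3], [4]].
After inserting 2: P = [[1, 2], [3, 5], [4]].

So P = [[1, 2], [3, 5], [4]].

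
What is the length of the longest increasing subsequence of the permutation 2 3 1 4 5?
4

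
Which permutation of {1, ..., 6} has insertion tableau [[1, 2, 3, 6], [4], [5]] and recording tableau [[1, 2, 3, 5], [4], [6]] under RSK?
Reverse RSK: for i = n, n-1, ..., 1, locate i in Q, remove the corresponding corner cell from P, and reverse-bump its entry up through P; the value ejected from row 1 is w(i).

So w = 1 2 5 4 6 3.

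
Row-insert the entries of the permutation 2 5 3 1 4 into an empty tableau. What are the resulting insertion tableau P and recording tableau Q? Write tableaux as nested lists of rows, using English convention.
Insert each entry of the permutation into P by Schensted row insertion, recording in Q the position of each new cell.

Insert 2: appended to row 1. P = [[2]], Q = [[1]].
Insert 5: appended to row 1. P = [[2, 5]], Q = [[1, 2]].
Insert 3: 3 bumps 5 from row 1; 5 starts row 2. P = [[2, 3], [5]], Q = [[1, 2], [3]].
Insert 1: 1 bumps 2 from row 1; 2 bumps 5 from row 2; 5 starts row 3. P = [[1, 3], [2], [5]], Q = [[1, 2], [3], [4]].
Insert 4: appended to row 1. P = [[1, 3, 4], [2], [5]], Q = [[1, 2, 5], [3], [4]].

So P = [[1, 3, 4], [2], [5]], Q = [[1, 2, 5], [3], [4]].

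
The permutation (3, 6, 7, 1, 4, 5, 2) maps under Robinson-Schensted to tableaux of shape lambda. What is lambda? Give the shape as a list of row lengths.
[3, 3, 1]

Row-insert each entry into an empty tableau.

After inserting 3: P = [[3]].
After inserting 6: P = [[3, 6]].
After inserting 7: P = [[3, 6, 7]].
After inserting 1: P = [[1, 6, 7], [3]].
After inserting 4: P = [[1, 4, 7], [3, 6]].
After inserting 5: P = [[1, 4, 5], [3, 6, 7]].
After inserting 2: P = [[1, 2, 5], [3, 4, 7], [6]].

The final insertion tableau P = [[1, 2, 5], [3, 4, 7], [6]] has shape [3, 3, 1].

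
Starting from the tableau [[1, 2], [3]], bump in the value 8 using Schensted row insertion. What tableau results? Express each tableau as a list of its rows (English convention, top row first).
8 is larger than every entry of row 1, so it is appended to row 1. The new tableau is [[1, 2, 8], [3]].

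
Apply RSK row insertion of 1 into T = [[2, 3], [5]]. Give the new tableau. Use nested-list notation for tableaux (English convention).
In row 1, 1 replaces 2 (the leftmost entry greater than 1); 2 is bumped to row 2. In row 2, 2 replaces 5 (the leftmost entry greater than 2); 5 is bumped to row 3. 5 starts a new row 3. The new tableau is [[1, 3], [2], [5]].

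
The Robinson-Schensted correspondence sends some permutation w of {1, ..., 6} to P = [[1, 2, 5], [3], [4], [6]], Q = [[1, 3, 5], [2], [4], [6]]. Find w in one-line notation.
Reverse the RSK construction: for i from n down to 1, find the cell of Q containing i, remove the entry at that cell from P, and reverse-bump it up through P; the value ejected from row 1 is w(i).

Step i=6: Q has 6 at row 4, column 1; remove 6 from row 4 of P and reverse-bump: 6 enters row 3 and ejects 4; 4 enters row 2 and ejects 3; 3 enters row 1 and ejects 2. So w(6) = 2. P is now [[1, 3, 5], [4], [6]].
Step i=5: Q has 5 at row 1, column 3; remove that cell from P, ejecting 5. So w(5) = 5. P is now [[1, 3], [4], [6]].
Step i=4: Q has 4 at row 3, column 1; remove 6 from row 3 of P and reverse-bump: 6 enters row 2 and ejects 4; 4 enters row 1 and ejects 3. So w(4) = 3. P is now [[1, 4], [6]].
Step i=3: Q has 3 at row 1, column 2; remove that cell from P, ejecting 4. So w(3) = 4. P is now [[1], [6]].
Step i=2: Q has 2 at row 2, column 1; remove 6 from row 2 of P and reverse-bump: 6 enters row 1 and ejects 1. So w(2) = 1. P is now [[6]].
Step i=1: Q has 1 at row 1, column 1; remove that cell from P, ejecting 6. So w(1) = 6. P is now [].

So w = 6 1 4 3 5 2.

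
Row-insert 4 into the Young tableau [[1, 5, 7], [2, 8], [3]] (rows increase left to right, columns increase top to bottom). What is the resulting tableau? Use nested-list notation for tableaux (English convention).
[[1, 4, 7], [2, 5], [3, 8]]

In row 1, 4 replaces 5 (the leftmost entry greater than 4); 5 is bumped to row 2. In row 2, 5 replaces 8 (the leftmost entry greater than 5); 8 is bumped to row 3. 8 is appended to row 3. The new tableau is [[1, 4, 7], [2, 5], [3, 8]].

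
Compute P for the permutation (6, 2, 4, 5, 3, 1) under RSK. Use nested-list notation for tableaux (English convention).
Insert 6: appended to row 1. P = [[6]].
Insert 2: 2 bumps 6 from row 1; 6 starts row 2. P = [[2], [6]].
Insert 4: appended to row 1. P = [[2, 4], [6]].
Insert 5: appended to row 1. P = [[2, 4, 5], [6]].
Insert 3: 3 bumps 4 from row 1; 4 bumps 6 from row 2; 6 starts row 3. P = [[2, 3, 5], [4], [6]].
Insert 1: 1 bumps 2 from row 1; 2 bumps 4 from row 2; 4 bumps 6 from row 3; 6 starts row 4. P = [[1, 3, 5], [2], [4], [6]].

So P = [[1, 3, 5], [2], [4], [6]].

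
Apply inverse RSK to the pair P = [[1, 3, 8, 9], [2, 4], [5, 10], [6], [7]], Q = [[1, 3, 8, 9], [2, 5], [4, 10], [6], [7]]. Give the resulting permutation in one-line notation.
7 6 10 2 5 4 1 8 9 3

Reverse the RSK construction: for i from n down to 1, find the cell of Q containing i, remove the entry at that cell from P, and reverse-bump it up through P; the value ejected from row 1 is w(i).

Step i=10: Q has 10 at row 3, column 2; remove 10 from row 3 of P and reverse-bump: 10 enters row 2 and ejects 4; 4 enters row 1 and ejects 3. So w(10) = 3. P is now [[1, 4, 8, 9], [2, 10], [5], [6], [7]].
Step i=9: Q has 9 at row 1, column 4; remove that cell from P, ejecting 9. So w(9) = 9. P is now [[1, 4, 8], [2, 10], [5], [6], [7]].
Step i=8: Q has 8 at row 1, column 3; remove that cell from P, ejecting 8. So w(8) = 8. P is now [[1, 4], [2, 10], [5], [6], [7]].
Step i=7: Q has 7 at row 5, column 1; remove 7 from row 5 of P and reverse-bump: 7 enters row 4 and ejects 6; 6 enters row 3 and ejects 5; 5 enters row 2 and ejects 2; 2 enters row 1 and ejects 1. So w(7) = 1. P is now [[2, 4], [5, 10], [6], [7]].
Step i=6: Q has 6 at row 4, column 1; remove 7 from row 4 of P and reverse-bump: 7 enters row 3 and ejects 6; 6 enters row 2 and ejects 5; 5 enters row 1 and ejects 4. So w(6) = 4. P is now [[2, 5], [6, 10], [7]].
Step i=5: Q has 5 at row 2, column 2; remove 10 from row 2 of P and reverse-bump: 10 enters row 1 and ejects 5. So w(5) = 5. P is now [[2, 10], [6], [7]].
Step i=4: Q has 4 at row 3, column 1; remove 7 from row 3 of P and reverse-bump: 7 enters row 2 and ejects 6; 6 enters row 1 and ejects 2. So w(4) = 2. P is now [[6, 10], [7]].
Step i=3: Q has 3 at row 1, column 2; remove that cell from P, ejecting 10. So w(3) = 10. P is now [[6], [7]].
Step i=2: Q has 2 at row 2, column 1; remove 7 from row 2 of P and reverse-bump: 7 enters row 1 and ejects 6. So w(2) = 6. P is now [[7]].
Step i=1: Q has 1 at row 1, column 1; remove that cell from P, ejecting 7. So w(1) = 7. P is now [].

So w = 7 6 10 2 5 4 1 8 9 3.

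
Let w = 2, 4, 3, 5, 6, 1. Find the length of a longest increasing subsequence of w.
4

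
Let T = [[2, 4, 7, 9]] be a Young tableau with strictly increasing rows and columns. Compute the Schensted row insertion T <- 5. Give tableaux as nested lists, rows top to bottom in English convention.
[[2, 4, 5, 9], [7]]

In row 1, 5 replaces 7 (the leftmost entry greater than 5); 7 is bumped to row 2. 7 starts a new row 2. The new tableau is [[2, 4, 5, 9], [7]].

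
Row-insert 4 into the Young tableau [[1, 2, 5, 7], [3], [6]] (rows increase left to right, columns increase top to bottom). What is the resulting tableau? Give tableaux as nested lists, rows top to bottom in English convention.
[[1, 2, 4, 7], [3, 5], [6]]

In row 1, 4 replaces 5 (the leftmost entry greater than 4); 5 is bumped to row 2. 5 is appended to row 2. The new tableau is [[1, 2, 4, 7], [3, 5], [6]].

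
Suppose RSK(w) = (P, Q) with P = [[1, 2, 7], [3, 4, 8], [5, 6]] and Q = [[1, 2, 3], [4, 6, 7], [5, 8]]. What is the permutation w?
5 6 8 3 1 4 7 2

Reverse the RSK construction: for i from n down to 1, find the cell of Q containing i, remove the entry at that cell from P, and reverse-bump it up through P; the value ejected from row 1 is w(i).

Step i=8: Q has 8 at row 3, column 2; remove 6 from row 3 of P and reverse-bump: 6 enters row 2 and ejects 4; 4 enters row 1 and ejects 2. So w(8) = 2. P is now [[1, 4, 7], [3, 6, 8], [5]].
Step i=7: Q has 7 at row 2, column 3; remove 8 from row 2 of P and reverse-bump: 8 enters row 1 and ejects 7. So w(7) = 7. P is now [[1, 4, 8], [3, 6], [5]].
Step i=6: Q has 6 at row 2, column 2; remove 6 from row 2 of P and reverse-bump: 6 enters row 1 and ejects 4. So w(6) = 4. P is now [[1, 6, 8], [3], [5]].
Step i=5: Q has 5 at row 3, column 1; remove 5 from row 3 of P and reverse-bump: 5 enters row 2 and ejects 3; 3 enters row 1 and ejects 1. So w(5) = 1. P is now [[3, 6, 8], [5]].
Step i=4: Q has 4 at row 2, column 1; remove 5 from row 2 of P and reverse-bump: 5 enters row 1 and ejects 3. So w(4) = 3. P is now [[5, 6, 8]].
Step i=3: Q has 3 at row 1, column 3; remove that cell from P, ejecting 8. So w(3) = 8. P is now [[5, 6]].
Step i=2: Q has 2 at row 1, column 2; remove that cell from P, ejecting 6. So w(2) = 6. P is now [[5]].
Step i=1: Q has 1 at row 1, column 1; remove that cell from P, ejecting 5. So w(1) = 5. P is now [].

So w = 5 6 8 3 1 4 7 2.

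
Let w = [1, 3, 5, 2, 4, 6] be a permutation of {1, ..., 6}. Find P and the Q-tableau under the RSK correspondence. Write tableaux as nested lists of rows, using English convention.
Insert each entry of the permutation into P by Schensted row insertion, recording in Q the position of each new cell.

Insert 1: appended to row 1. P = [[1]].
Insert 3: appended to row 1. P = [[1, 3]].
Insert 5: appended to row 1. P = [[1, 3, 5]].
Insert 2: 2 bumps 3 from row 1; 3 starts row 2. P = [[1, 2, 5], [3]].
Insert 4: 4 bumps 5 from row 1; 5 appends to row 2. P = [[1, 2, 4], [3, 5]].
Insert 6: appended to row 1. P = [[1, 2, 4, 6], [3, 5]].

So P = [[1, 2, 4, 6], [3, 5]], Q = [[1, 2, 3, 6], [4, 5]].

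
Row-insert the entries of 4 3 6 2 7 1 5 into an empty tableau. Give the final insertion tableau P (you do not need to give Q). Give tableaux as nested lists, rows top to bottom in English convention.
After inserting 4: P = [[4]].
After inserting 3: P = [[3], [4]].
After inserting 6: P = [[3, 6], [4]].
After inserting 2: P = [[2, 6], [3], [4]].
After inserting 7: P = [[2, 6, 7], [3], [4]].
After inserting 1: P = [[1, 6, 7], [2], [3], [4]].
After inserting 5: P = [[1, 5, 7], [2, 6], [3], [4]].

So P = [[1, 5, 7], [2, 6], [3], [4]].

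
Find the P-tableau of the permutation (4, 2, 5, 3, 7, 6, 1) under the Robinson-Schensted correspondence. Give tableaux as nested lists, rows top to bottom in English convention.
Insert 4: appended to row 1. P = [[4]].
Insert 2: 2 bumps 4 from row 1; 4 starts row 2. P = [[2], [4]].
Insert 5: appended to row 1. P = [[2, 5], [4]].
Insert 3: 3 bumps 5 from row 1; 5 appends to row 2. P = [[2, 3], [4, 5]].
Insert 7: appended to row 1. P = [[2, 3, 7], [4, 5]].
Insert 6: 6 bumps 7 from row 1; 7 appends to row 2. P = [[2, 3, 6], [4, 5, 7]].
Insert 1: 1 bumps 2 from row 1; 2 bumps 4 from row 2; 4 starts row 3. P = [[1, 3, 6], [2, 5, 7], [4]].

So P = [[1, 3, 6], [2, 5, 7], [4]].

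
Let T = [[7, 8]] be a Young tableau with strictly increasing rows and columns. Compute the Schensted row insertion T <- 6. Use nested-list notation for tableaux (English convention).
[[6, 8], [7]]

In row 1, 6 replaces 7 (the leftmost entry greater than 6); 7 is bumped to row 2. 7 starts a new row 2. The new tableau is [[6, 8], [7]].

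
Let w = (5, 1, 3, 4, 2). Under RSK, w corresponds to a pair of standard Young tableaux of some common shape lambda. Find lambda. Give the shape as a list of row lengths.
RSK row insertion gives P = [[1, 2, 4], [3], [5]], which has shape [3, 1, 1].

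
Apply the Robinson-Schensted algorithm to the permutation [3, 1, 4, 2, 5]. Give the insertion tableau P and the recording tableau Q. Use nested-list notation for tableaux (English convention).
P = [[1, 2, 5], [3, 4]], Q = [[1, 3, 5], [2, 4]]

Insert each entry of the permutation into P by Schensted row insertion, recording in Q the position of each new cell.

Insert 3: appended to row 1. P = [[3]].
Insert 1: 1 bumps 3 from row 1; 3 starts row 2. P = [[1], [3]].
Insert 4: appended to row 1. P = [[1, 4], [3]].
Insert 2: 2 bumps 4 from row 1; 4 appends to row 2. P = [[1, 2], [3, 4]].
Insert 5: appended to row 1. P = [[1, 2, 5], [3, 4]].

So P = [[1, 2, 5], [3, 4]], Q = [[1, 3, 5], [2, 4]].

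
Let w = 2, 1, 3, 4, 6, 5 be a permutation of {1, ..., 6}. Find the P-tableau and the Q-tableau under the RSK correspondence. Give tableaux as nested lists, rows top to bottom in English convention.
Insert each entry of the permutation into P by Schensted row insertion, recording in Q the position of each new cell.

After inserting 2: P = [[2]].
After inserting 1: P = [[1], [2]].
After inserting 3: P = [[1, 3], [2]].
After inserting 4: P = [[1, 3, 4], [2]].
After inserting 6: P = [[1, 3, 4, 6], [2]].
After inserting 5: P = [[1, 3, 4, 5], [2, 6]].

So P = [[1, 3, 4, 5], [2, 6]], Q = [[1, 3, 4, 5], [2, 6]].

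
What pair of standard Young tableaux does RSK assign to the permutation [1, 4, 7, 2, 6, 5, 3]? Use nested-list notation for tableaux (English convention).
Insert each entry of the permutation into P by Schensted row insertion, recording in Q the position of each new cell.

Insert 1: appended to row 1. P = [[1]].
Insert 4: appended to row 1. P = [[1, 4]].
Insert 7: appended to row 1. P = [[1, 4, 7]].
Insert 2: 2 bumps 4 from row 1; 4 starts row 2. P = [[1, 2, 7], [4]].
Insert 6: 6 bumps 7 from row 1; 7 appends to row 2. P = [[1, 2, 6], [4, 7]].
Insert 5: 5 bumps 6 from row 1; 6 bumps 7 from row 2; 7 starts row 3. P = [[1, 2, 5], [4, 6], [7]].
Insert 3: 3 bumps 5 from row 1; 5 bumps 6 from row 2; 6 bumps 7 from row 3; 7 starts row 4. P = [[1, 2, 3], [4, 5], [6], [7]].

So P = [[1, 2, 3], [4, 5], [6], [7]], Q = [[1, 2, 3], [4, 5], [6], [7]].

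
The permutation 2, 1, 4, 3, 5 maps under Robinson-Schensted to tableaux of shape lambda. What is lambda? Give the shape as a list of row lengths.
[3, 2]

Row-insert each entry into an empty tableau.

After inserting 2: P = [[2]].
After inserting 1: P = [[1], [2]].
After inserting 4: P = [[1, 4], [2]].
After inserting 3: P = [[1, 3], [2, 4]].
After inserting 5: P = [[1, 3, 5], [2, 4]].

The final insertion tableau P = [[1, 3, 5], [2, 4]] has shape [3, 2].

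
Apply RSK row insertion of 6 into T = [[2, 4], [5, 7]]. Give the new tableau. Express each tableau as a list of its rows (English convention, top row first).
6 is larger than every entry of row 1, so it is appended to row 1. The new tableau is [[2, 4, 6], [5, 7]].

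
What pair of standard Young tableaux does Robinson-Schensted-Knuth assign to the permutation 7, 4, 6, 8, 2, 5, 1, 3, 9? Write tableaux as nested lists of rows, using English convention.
Insert each entry of the permutation into P by Schensted row insertion, recording in Q the position of each new cell.

After inserting 7: P = [[7]].
After inserting 4: P = [[4], [7]].
After inserting 6: P = [[4, 6], [7]].
After inserting 8: P = [[4, 6, 8], [7]].
After inserting 2: P = [[2, 6, 8], [4], [7]].
After inserting 5: P = [[2, 5, 8], [4, 6], [7]].
After inserting 1: P = [[1, 5, 8], [2, 6], [4], [7]].
After inserting 3: P = [[1, 3, 8], [2, 5], [4, 6], [7]].
After inserting 9: P = [[1, 3, 8, 9], [2, 5], [4, 6], [7]].

So P = [[1, 3, 8, 9], [2, 5], [4, 6], [7]], Q = [[1, 3, 4, 9], [2, 6], [5, 8], [7]].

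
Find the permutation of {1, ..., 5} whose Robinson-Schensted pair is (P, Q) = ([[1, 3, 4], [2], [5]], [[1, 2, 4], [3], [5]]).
2 5 3 4 1

Reverse the RSK construction: for i from n down to 1, find the cell of Q containing i, remove the entry at that cell from P, and reverse-bump it up through P; the value ejected from row 1 is w(i).

Step i=5: Q has 5 at row 3, column 1; remove 5 from row 3 of P and reverse-bump: 5 enters row 2 and ejects 2; 2 enters row 1 and ejects 1. So w(5) = 1. P is now [[2, 3, 4], [5]].
Step i=4: Q has 4 at row 1, column 3; remove that cell from P, ejecting 4. So w(4) = 4. P is now [[2, 3], [5]].
Step i=3: Q has 3 at row 2, column 1; remove 5 from row 2 of P and reverse-bump: 5 enters row 1 and ejects 3. So w(3) = 3. P is now [[2, 5]].
Step i=2: Q has 2 at row 1, column 2; remove that cell from P, ejecting 5. So w(2) = 5. P is now [[2]].
Step i=1: Q has 1 at row 1, column 1; remove that cell from P, ejecting 2. So w(1) = 2. P is now [].

So w = 2 5 3 4 1.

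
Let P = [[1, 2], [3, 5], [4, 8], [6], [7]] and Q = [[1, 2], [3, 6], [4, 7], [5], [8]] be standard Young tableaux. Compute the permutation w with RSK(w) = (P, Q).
Reverse RSK: for i = n, n-1, ..., 1, locate i in Q, remove the corresponding corner cell from P, and reverse-bump its entry up through P; the value ejected from row 1 is w(i).

So w = 7 8 6 4 1 5 3 2.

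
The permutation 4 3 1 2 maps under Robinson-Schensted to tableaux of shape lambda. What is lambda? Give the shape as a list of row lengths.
RSK row insertion gives P = [[1, 2], [3], [4]], which has shape [2, 1, 1].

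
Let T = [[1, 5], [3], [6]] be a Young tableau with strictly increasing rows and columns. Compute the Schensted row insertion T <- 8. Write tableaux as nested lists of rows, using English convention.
[[1, 5, 8], [3], [6]]

8 is larger than every entry of row 1, so it is appended to row 1. The new tableau is [[1, 5, 8], [3], [6]].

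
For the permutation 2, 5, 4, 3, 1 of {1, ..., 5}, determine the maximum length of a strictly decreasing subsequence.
4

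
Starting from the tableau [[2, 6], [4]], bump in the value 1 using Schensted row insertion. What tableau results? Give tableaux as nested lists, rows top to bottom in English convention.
In row 1, 1 replaces 2 (the leftmost entry greater than 1); 2 is bumped to row 2. In row 2, 2 replaces 4 (the leftmost entry greater than 2); 4 is bumped to row 3. 4 starts a new row 3. The new tableau is [[1, 6], [2], [4]].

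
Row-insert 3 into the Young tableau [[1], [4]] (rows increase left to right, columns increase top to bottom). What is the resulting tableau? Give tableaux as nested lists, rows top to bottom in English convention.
3 is larger than every entry of row 1, so it is appended to row 1. The new tableau is [[1, 3], [4]].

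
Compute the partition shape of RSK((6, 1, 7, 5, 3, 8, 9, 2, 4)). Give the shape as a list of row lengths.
[4, 3, 1, 1]

RSK row insertion gives P = [[1, 2, 4, 9], [3, 7, 8], [5], [6]], which has shape [4, 3, 1, 1].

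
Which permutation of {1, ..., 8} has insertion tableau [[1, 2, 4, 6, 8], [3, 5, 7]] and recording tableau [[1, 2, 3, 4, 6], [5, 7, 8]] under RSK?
Reverse RSK: for i = n, n-1, ..., 1, locate i in Q, remove the corresponding corner cell from P, and reverse-bump its entry up through P; the value ejected from row 1 is w(i).

So w = 1 3 5 7 2 8 4 6.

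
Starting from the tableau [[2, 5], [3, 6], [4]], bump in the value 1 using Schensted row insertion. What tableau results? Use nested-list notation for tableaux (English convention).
[[1, 5], [2, 6], [3], [4]]

In row 1, 1 replaces 2 (the leftmost entry greater than 1); 2 is bumped to row 2. In row 2, 2 replaces 3 (the leftmost entry greater than 2); 3 is bumped to row 3. In row 3, 3 replaces 4 (the leftmost entry greater than 3); 4 is bumped to row 4. 4 starts a new row 4. The new tableau is [[1, 5], [2, 6], [3], [4]].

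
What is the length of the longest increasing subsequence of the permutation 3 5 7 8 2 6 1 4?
4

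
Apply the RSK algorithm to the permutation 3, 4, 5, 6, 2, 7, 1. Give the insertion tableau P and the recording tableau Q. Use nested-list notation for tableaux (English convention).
Insert each entry of the permutation into P by Schensted row insertion, recording in Q the position of each new cell.

Insert 3: appended to row 1. P = [[3]].
Insert 4: appended to row 1. P = [[3, 4]].
Insert 5: appended to row 1. P = [[3, 4, 5]].
Insert 6: appended to row 1. P = [[3, 4, 5, 6]].
Insert 2: 2 bumps 3 from row 1; 3 starts row 2. P = [[2, 4, 5, 6], [3]].
Insert 7: appended to row 1. P = [[2, 4, 5, 6, 7], [3]].
Insert 1: 1 bumps 2 from row 1; 2 bumps 3 from row 2; 3 starts row 3. P = [[1, 4, 5, 6, 7], [2], [3]].

So P = [[1, 4, 5, 6, 7], [2], [3]], Q = [[1, 2, 3, 4, 6], [5], [7]].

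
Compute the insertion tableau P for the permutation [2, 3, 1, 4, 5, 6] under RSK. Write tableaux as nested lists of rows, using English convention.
P = [[1, 3, 4, 5, 6], [2]]

Insert 2: appended to row 1. P = [[2]].
Insert 3: appended to row 1. P = [[2, 3]].
Insert 1: 1 bumps 2 from row 1; 2 starts row 2. P = [[1, 3], [2]].
Insert 4: appended to row 1. P = [[1, 3, 4], [2]].
Insert 5: appended to row 1. P = [[1, 3, 4, 5], [2]].
Insert 6: appended to row 1. P = [[1, 3, 4, 5, 6], [2]].

So P = [[1, 3, 4, 5, 6], [2]].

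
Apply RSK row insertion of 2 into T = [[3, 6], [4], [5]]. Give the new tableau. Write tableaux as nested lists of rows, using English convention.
[[2, 6], [3], [4], [5]]

In row 1, 2 replaces 3 (the leftmost entry greater than 2); 3 is bumped to row 2. In row 2, 3 replaces 4 (the leftmost entry greater than 3); 4 is bumped to row 3. In row 3, 4 replaces 5 (the leftmost entry greater than 4); 5 is bumped to row 4. 5 starts a new row 4. The new tableau is [[2, 6], [3], [4], [5]].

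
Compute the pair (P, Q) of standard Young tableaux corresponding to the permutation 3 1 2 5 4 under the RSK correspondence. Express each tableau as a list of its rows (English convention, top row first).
Insert each entry of the permutation into P by Schensted row insertion, recording in Q the position of each new cell.

Insert 3: appended to row 1. P = [[3]].
Insert 1: 1 bumps 3 from row 1; 3 starts row 2. P = [[1], [3]].
Insert 2: appended to row 1. P = [[1, 2], [3]].
Insert 5: appended to row 1. P = [[1, 2, 5], [3]].
Insert 4: 4 bumps 5 from row 1; 5 appends to row 2. P = [[1, 2, 4], [3, 5]].

So P = [[1, 2, 4], [3, 5]], Q = [[1, 3, 4], [2, 5]].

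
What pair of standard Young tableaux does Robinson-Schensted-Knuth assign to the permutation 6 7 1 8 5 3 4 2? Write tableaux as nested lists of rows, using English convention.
Insert each entry of the permutation into P by Schensted row insertion, recording in Q the position of each new cell.

Insert 6: appended to row 1. P = [[6]], Q = [[1]].
Insert 7: appended to row 1. P = [[6, 7]], Q = [[1, 2]].
Insert 1: 1 bumps 6 from row 1; 6 starts row 2. P = [[1, 7], [6]], Q = [[1, 2], [3]].
Insert 8: appended to row 1. P = [[1, 7, 8], [6]], Q = [[1, 2, 4], [3]].
Insert 5: 5 bumps 7 from row 1; 7 appends to row 2. P = [[1, 5, 8], [6, 7]], Q = [[1, 2, 4], [3, 5]].
Insert 3: 3 bumps 5 from row 1; 5 bumps 6 from row 2; 6 starts row 3. P = [[1, 3, 8], [5, 7], [6]], Q = [[1, 2, 4], [3, 5], [6]].
Insert 4: 4 bumps 8 from row 1; 8 appends to row 2. P = [[1, 3, 4], [5, 7, 8], [6]], Q = [[1, 2, 4], [3, 5, 7], [6]].
Insert 2: 2 bumps 3 from row 1; 3 bumps 5 from row 2; 5 bumps 6 from row 3; 6 starts row 4. P = [[1, 2, 4], [3, 7, 8], [5], [6]], Q = [[1, 2, 4], [3, 5, 7], [6], [8]].

So P = [[1, 2, 4], [3, 7, 8], [5], [6]], Q = [[1, 2, 4], [3, 5, 7], [6], [8]].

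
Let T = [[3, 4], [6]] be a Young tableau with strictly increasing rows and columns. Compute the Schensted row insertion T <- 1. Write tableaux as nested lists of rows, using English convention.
[[1, 4], [3], [6]]

In row 1, 1 replaces 3 (the leftmost entry greater than 1); 3 is bumped to row 2. In row 2, 3 replaces 6 (the leftmost entry greater than 3); 6 is bumped to row 3. 6 starts a new row 3. The new tableau is [[1, 4], [3], [6]].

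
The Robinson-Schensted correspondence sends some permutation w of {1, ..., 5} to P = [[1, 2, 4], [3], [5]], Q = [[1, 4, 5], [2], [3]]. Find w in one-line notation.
Reverse the RSK construction: for i from n down to 1, find the cell of Q containing i, remove the entry at that cell from P, and reverse-bump it up through P; the value ejected from row 1 is w(i).

Step i=5: Q has 5 at row 1, column 3; remove that cell from P, ejecting 4. So w(5) = 4. P is now [[1, 2], [3], [5]].
Step i=4: Q has 4 at row 1, column 2; remove that cell from P, ejecting 2. So w(4) = 2. P is now [[1], [3], [5]].
Step i=3: Q has 3 at row 3, column 1; remove 5 from row 3 of P and reverse-bump: 5 enters row 2 and ejects 3; 3 enters row 1 and ejects 1. So w(3) = 1. P is now [[3], [5]].
Step i=2: Q has 2 at row 2, column 1; remove 5 from row 2 of P and reverse-bump: 5 enters row 1 and ejects 3. So w(2) = 3. P is now [[5]].
Step i=1: Q has 1 at row 1, column 1; remove that cell from P, ejecting 5. So w(1) = 5. P is now [].

So w = 5 3 1 2 4.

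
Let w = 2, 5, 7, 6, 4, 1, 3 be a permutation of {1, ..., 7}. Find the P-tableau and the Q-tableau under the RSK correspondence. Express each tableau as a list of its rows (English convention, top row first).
Insert each entry of the permutation into P by Schensted row insertion, recording in Q the position of each new cell.

After inserting 2: P = [[2]].
After inserting 5: P = [[2, 5]].
After inserting 7: P = [[2, 5, 7]].
After inserting 6: P = [[2, 5, 6], [7]].
After inserting 4: P = [[2, 4, 6], [5], [7]].
After inserting 1: P = [[1, 4, 6], [2], [5], [7]].
After inserting 3: P = [[1, 3, 6], [2, 4], [5], [7]].

So P = [[1, 3, 6], [2, 4], [5], [7]], Q = [[1, 2, 3], [4, 7], [5], [6]].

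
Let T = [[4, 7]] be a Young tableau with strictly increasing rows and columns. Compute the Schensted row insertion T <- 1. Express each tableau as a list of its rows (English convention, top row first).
In row 1, 1 replaces 4 (the leftmost entry greater than 1); 4 is bumped to row 2. 4 starts a new row 2. The new tableau is [[1, 7], [4]].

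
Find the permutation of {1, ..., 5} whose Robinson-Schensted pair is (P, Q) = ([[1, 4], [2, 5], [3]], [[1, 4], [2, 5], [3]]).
3 2 1 5 4

Reverse the RSK construction: for i from n down to 1, find the cell of Q containing i, remove the entry at that cell from P, and reverse-bump it up through P; the value ejected from row 1 is w(i).

Step i=5: Q has 5 at row 2, column 2; remove 5 from row 2 of P and reverse-bump: 5 enters row 1 and ejects 4. So w(5) = 4. P is now [[1, 5], [2], [3]].
Step i=4: Q has 4 at row 1, column 2; remove that cell from P, ejecting 5. So w(4) = 5. P is now [[1], [2], [3]].
Step i=3: Q has 3 at row 3, column 1; remove 3 from row 3 of P and reverse-bump: 3 enters row 2 and ejects 2; 2 enters row 1 and ejects 1. So w(3) = 1. P is now [[2], [3]].
Step i=2: Q has 2 at row 2, column 1; remove 3 from row 2 of P and reverse-bump: 3 enters row 1 and ejects 2. So w(2) = 2. P is now [[3]].
Step i=1: Q has 1 at row 1, column 1; remove that cell from P, ejecting 3. So w(1) = 3. P is now [].

So w = 3 2 1 5 4.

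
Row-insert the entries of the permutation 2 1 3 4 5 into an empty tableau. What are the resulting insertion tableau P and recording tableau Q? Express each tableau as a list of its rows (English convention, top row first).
Insert each entry of the permutation into P by Schensted row insertion, recording in Q the position of each new cell.

After inserting 2: P = [[2]].
After inserting 1: P = [[1], [2]].
After inserting 3: P = [[1, 3], [2]].
After inserting 4: P = [[1, 3, 4], [2]].
After inserting 5: P = [[1, 3, 4, 5], [2]].

So P = [[1, 3, 4, 5], [2]], Q = [[1, 3, 4, 5], [2]].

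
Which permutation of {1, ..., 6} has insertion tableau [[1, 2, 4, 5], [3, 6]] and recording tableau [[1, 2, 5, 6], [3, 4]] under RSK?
Reverse the RSK construction: for i from n down to 1, find the cell of Q containing i, remove the entry at that cell from P, and reverse-bump it up through P; the value ejected from row 1 is w(i).

Step i=6: Q has 6 at row 1, column 4; remove that cell from P, ejecting 5. So w(6) = 5. P is now [[1, 2, 4], [3, 6]].
Step i=5: Q has 5 at row 1, column 3; remove that cell from P, ejecting 4. So w(5) = 4. P is now [[1, 2], [3, 6]].
Step i=4: Q has 4 at row 2, column 2; remove 6 from row 2 of P and reverse-bump: 6 enters row 1 and ejects 2. So w(4) = 2. P is now [[1, 6], [3]].
Step i=3: Q has 3 at row 2, column 1; remove 3 from row 2 of P and reverse-bump: 3 enters row 1 and ejects 1. So w(3) = 1. P is now [[3, 6]].
Step i=2: Q has 2 at row 1, column 2; remove that cell from P, ejecting 6. So w(2) = 6. P is now [[3]].
Step i=1: Q has 1 at row 1, column 1; remove that cell from P, ejecting 3. So w(1) = 3. P is now [].

So w = 3 6 1 2 4 5.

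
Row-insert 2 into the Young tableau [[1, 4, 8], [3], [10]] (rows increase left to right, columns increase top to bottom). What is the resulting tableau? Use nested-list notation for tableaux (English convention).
[[1, 2, 8], [3, 4], [10]]

In row 1, 2 replaces 4 (the leftmost entry greater than 2); 4 is bumped to row 2. 4 is appended to row 2. The new tableau is [[1, 2, 8], [3, 4], [10]].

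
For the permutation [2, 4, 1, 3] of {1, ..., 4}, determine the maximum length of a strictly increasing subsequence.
2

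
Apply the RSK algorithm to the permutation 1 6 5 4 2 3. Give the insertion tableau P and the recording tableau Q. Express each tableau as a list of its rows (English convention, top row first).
P = [[1, 2, 3], [4], [5], [6]], Q = [[1, 2, 6], [3], [4], [5]]

Insert each entry of the permutation into P by Schensted row insertion, recording in Q the position of each new cell.

After inserting 1: P = [[1]].
After inserting 6: P = [[1, 6]].
After inserting 5: P = [[1, 5], [6]].
After inserting 4: P = [[1, 4], [5], [6]].
After inserting 2: P = [[1, 2], [4], [5], [6]].
After inserting 3: P = [[1, 2, 3], [4], [5], [6]].

So P = [[1, 2, 3], [4], [5], [6]], Q = [[1, 2, 6], [3], [4], [5]].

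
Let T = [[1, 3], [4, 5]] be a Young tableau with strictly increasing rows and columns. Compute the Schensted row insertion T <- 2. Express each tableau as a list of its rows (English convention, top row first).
In row 1, 2 replaces 3 (the leftmost entry greater than 2); 3 is bumped to row 2. In row 2, 3 replaces 4 (the leftmost entry greater than 3); 4 is bumped to row 3. 4 starts a new row 3. The new tableau is [[1, 2], [3, 5], [4]].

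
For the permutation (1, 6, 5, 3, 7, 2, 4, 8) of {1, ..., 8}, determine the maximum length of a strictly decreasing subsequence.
4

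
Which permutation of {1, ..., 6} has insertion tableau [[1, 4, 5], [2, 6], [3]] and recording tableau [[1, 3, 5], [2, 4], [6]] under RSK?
Reverse the RSK construction: for i from n down to 1, find the cell of Q containing i, remove the entry at that cell from P, and reverse-bump it up through P; the value ejected from row 1 is w(i).

Step i=6: Q has 6 at row 3, column 1; remove 3 from row 3 of P and reverse-bump: 3 enters row 2 and ejects 2; 2 enters row 1 and ejects 1. So w(6) = 1. P is now [[2, 4, 5], [3, 6]].
Step i=5: Q has 5 at row 1, column 3; remove that cell from P, ejecting 5. So w(5) = 5. P is now [[2, 4], [3, 6]].
Step i=4: Q has 4 at row 2, column 2; remove 6 from row 2 of P and reverse-bump: 6 enters row 1 and ejects 4. So w(4) = 4. P is now [[2, 6], [3]].
Step i=3: Q has 3 at row 1, column 2; remove that cell from P, ejecting 6. So w(3) = 6. P is now [[2], [3]].
Step i=2: Q has 2 at row 2, column 1; remove 3 from row 2 of P and reverse-bump: 3 enters row 1 and ejects 2. So w(2) = 2. P is now [[3]].
Step i=1: Q has 1 at row 1, column 1; remove that cell from P, ejecting 3. So w(1) = 3. P is now [].

So w = 3 2 6 4 5 1.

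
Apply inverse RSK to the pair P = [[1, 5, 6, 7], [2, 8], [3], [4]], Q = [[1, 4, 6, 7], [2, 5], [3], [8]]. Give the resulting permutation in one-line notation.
4 3 2 8 5 6 7 1

Reverse RSK: for i = n, n-1, ..., 1, locate i in Q, remove the corresponding corner cell from P, and reverse-bump its entry up through P; the value ejected from row 1 is w(i).

So w = 4 3 2 8 5 6 7 1.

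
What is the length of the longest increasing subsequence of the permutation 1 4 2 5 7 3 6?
4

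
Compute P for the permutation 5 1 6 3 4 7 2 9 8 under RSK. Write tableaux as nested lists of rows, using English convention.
Insert 5: appended to row 1. P = [[5]].
Insert 1: 1 bumps 5 from row 1; 5 starts row 2. P = [[1], [5]].
Insert 6: appended to row 1. P = [[1, 6], [5]].
Insert 3: 3 bumps 6 from row 1; 6 appends to row 2. P = [[1, 3], [5, 6]].
Insert 4: appended to row 1. P = [[1, 3, 4], [5, 6]].
Insert 7: appended to row 1. P = [[1, 3, 4, 7], [5, 6]].
Insert 2: 2 bumps 3 from row 1; 3 bumps 5 from row 2; 5 starts row 3. P = [[1, 2, 4, 7], [3, 6], [5]].
Insert 9: appended to row 1. P = [[1, 2, 4, 7, 9], [3, 6], [5]].
Insert 8: 8 bumps 9 from row 1; 9 appends to row 2. P = [[1, 2, 4, 7, 8], [3, 6, 9], [5]].

So P = [[1, 2, 4, 7, 8], [3, 6, 9], [5]].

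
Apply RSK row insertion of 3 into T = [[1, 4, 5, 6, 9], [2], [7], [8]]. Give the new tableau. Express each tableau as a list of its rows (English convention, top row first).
In row 1, 3 replaces 4 (the leftmost entry greater than 3); 4 is bumped to row 2. 4 is appended to row 2. The new tableau is [[1, 3, 5, 6, 9], [2, 4], [7], [8]].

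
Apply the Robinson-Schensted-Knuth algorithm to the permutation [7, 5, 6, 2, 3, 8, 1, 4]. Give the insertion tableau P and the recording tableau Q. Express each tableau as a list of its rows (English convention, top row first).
P = [[1, 3, 4], [2, 6, 8], [5], [7]], Q = [[1, 3, 6], [2, 5, 8], [4], [7]]

Insert each entry of the permutation into P by Schensted row insertion, recording in Q the position of each new cell.

Insert 7: appended to row 1. P = [[7]].
Insert 5: 5 bumps 7 from row 1; 7 starts row 2. P = [[5], [7]].
Insert 6: appended to row 1. P = [[5, 6], [7]].
Insert 2: 2 bumps 5 from row 1; 5 bumps 7 from row 2; 7 starts row 3. P = [[2, 6], [5], [7]].
Insert 3: 3 bumps 6 from row 1; 6 appends to row 2. P = [[2, 3], [5, 6], [7]].
Insert 8: appended to row 1. P = [[2, 3, 8], [5, 6], [7]].
Insert 1: 1 bumps 2 from row 1; 2 bumps 5 from row 2; 5 bumps 7 from row 3; 7 starts row 4. P = [[1, 3, 8], [2, 6], [5], [7]].
Insert 4: 4 bumps 8 from row 1; 8 appends to row 2. P = [[1, 3, 4], [2, 6, 8], [5], [7]].

So P = [[1, 3, 4], [2, 6, 8], [5], [7]], Q = [[1, 3, 6], [2, 5, 8], [4], [7]].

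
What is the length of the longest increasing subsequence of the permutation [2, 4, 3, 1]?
2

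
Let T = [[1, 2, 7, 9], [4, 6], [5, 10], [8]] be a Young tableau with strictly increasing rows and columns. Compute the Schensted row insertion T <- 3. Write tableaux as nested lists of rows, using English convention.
[[1, 2, 3, 9], [4, 6, 7], [5, 10], [8]]

In row 1, 3 replaces 7 (the leftmost entry greater than 3); 7 is bumped to row 2. 7 is appended to row 2. The new tableau is [[1, 2, 3, 9], [4, 6, 7], [5, 10], [8]].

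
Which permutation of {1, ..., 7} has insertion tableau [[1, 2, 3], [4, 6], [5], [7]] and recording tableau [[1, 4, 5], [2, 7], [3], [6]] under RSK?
Reverse RSK: for i = n, n-1, ..., 1, locate i in Q, remove the corresponding corner cell from P, and reverse-bump its entry up through P; the value ejected from row 1 is w(i).

So w = 7 5 1 4 6 2 3.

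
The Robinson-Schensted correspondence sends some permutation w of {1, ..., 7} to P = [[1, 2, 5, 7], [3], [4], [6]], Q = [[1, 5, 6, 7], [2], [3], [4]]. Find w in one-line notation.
6 4 3 1 2 5 7

Reverse the RSK construction: for i from n down to 1, find the cell of Q containing i, remove the entry at that cell from P, and reverse-bump it up through P; the value ejected from row 1 is w(i).

Step i=7: Q has 7 at row 1, column 4; remove that cell from P, ejecting 7. So w(7) = 7. P is now [[1, 2, 5], [3], [4], [6]].
Step i=6: Q has 6 at row 1, column 3; remove that cell from P, ejecting 5. So w(6) = 5. P is now [[1, 2], [3], [4], [6]].
Step i=5: Q has 5 at row 1, column 2; remove that cell from P, ejecting 2. So w(5) = 2. P is now [[1], [3], [4], [6]].
Step i=4: Q has 4 at row 4, column 1; remove 6 from row 4 of P and reverse-bump: 6 enters row 3 and ejects 4; 4 enters row 2 and ejects 3; 3 enters row 1 and ejects 1. So w(4) = 1. P is now [[3], [4], [6]].
Step i=3: Q has 3 at row 3, column 1; remove 6 from row 3 of P and reverse-bump: 6 enters row 2 and ejects 4; 4 enters row 1 and ejects 3. So w(3) = 3. P is now [[4], [6]].
Step i=2: Q has 2 at row 2, column 1; remove 6 from row 2 of P and reverse-bump: 6 enters row 1 and ejects 4. So w(2) = 4. P is now [[6]].
Step i=1: Q has 1 at row 1, column 1; remove that cell from P, ejecting 6. So w(1) = 6. P is now [].

So w = 6 4 3 1 2 5 7.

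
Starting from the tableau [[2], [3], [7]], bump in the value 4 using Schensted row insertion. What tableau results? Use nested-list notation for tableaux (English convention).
[[2, 4], [3], [7]]

4 is larger than every entry of row 1, so it is appended to row 1. The new tableau is [[2, 4], [3], [7]].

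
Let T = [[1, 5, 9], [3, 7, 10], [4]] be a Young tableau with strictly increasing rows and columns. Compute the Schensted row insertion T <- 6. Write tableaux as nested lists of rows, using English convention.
[[1, 5, 6], [3, 7, 9], [4, 10]]

In row 1, 6 replaces 9 (the leftmost entry greater than 6); 9 is bumped to row 2. In row 2, 9 replaces 10 (the leftmost entry greater than 9); 10 is bumped to row 3. 10 is appended to row 3. The new tableau is [[1, 5, 6], [3, 7, 9], [4, 10]].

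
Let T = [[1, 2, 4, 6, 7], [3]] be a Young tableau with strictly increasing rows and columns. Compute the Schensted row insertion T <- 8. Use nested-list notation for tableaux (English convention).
[[1, 2, 4, 6, 7, 8], [3]]

8 is larger than every entry of row 1, so it is appended to row 1. The new tableau is [[1, 2, 4, 6, 7, 8], [3]].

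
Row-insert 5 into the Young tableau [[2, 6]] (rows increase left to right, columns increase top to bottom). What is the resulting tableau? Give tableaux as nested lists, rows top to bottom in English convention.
In row 1, 5 replaces 6 (the leftmost entry greater than 5); 6 is bumped to row 2. 6 starts a new row 2. The new tableau is [[2, 5], [6]].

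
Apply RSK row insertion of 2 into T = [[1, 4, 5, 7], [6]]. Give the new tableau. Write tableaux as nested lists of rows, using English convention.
In row 1, 2 replaces 4 (the leftmost entry greater than 2); 4 is bumped to row 2. In row 2, 4 replaces 6 (the leftmost entry greater than 4); 6 is bumped to row 3. 6 starts a new row 3. The new tableau is [[1, 2, 5, 7], [4], [6]].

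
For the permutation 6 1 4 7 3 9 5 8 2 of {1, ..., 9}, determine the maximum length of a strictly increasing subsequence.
4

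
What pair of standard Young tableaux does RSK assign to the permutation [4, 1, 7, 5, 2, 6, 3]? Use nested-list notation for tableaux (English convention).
P = [[1, 2, 3], [4, 5, 6], [7]], Q = [[1, 3, 6], [2, 4, 7], [5]]

Insert each entry of the permutation into P by Schensted row insertion, recording in Q the position of each new cell.

Insert 4: appended to row 1. P = [[4]].
Insert 1: 1 bumps 4 from row 1; 4 starts row 2. P = [[1], [4]].
Insert 7: appended to row 1. P = [[1, 7], [4]].
Insert 5: 5 bumps 7 from row 1; 7 appends to row 2. P = [[1, 5], [4, 7]].
Insert 2: 2 bumps 5 from row 1; 5 bumps 7 from row 2; 7 starts row 3. P = [[1, 2], [4, 5], [7]].
Insert 6: appended to row 1. P = [[1, 2, 6], [4, 5], [7]].
Insert 3: 3 bumps 6 from row 1; 6 appends to row 2. P = [[1, 2, 3], [4, 5, 6], [7]].

So P = [[1, 2, 3], [4, 5, 6], [7]], Q = [[1, 3, 6], [2, 4, 7], [5]].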